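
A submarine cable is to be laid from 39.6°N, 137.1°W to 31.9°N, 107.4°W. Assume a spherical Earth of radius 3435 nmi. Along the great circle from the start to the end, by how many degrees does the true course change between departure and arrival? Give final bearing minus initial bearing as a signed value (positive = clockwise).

Initial bearing θ₁ = atan2(sin Δλ cos φ₂, cos φ₁ sin φ₂ − sin φ₁ cos φ₂ cos Δλ) = 98.50°
Final bearing θ₂ = (initial bearing from the destination back to the start) + 180° = 116.15°
Δθ = θ₂ − θ₁ = +17.7°

+17.7°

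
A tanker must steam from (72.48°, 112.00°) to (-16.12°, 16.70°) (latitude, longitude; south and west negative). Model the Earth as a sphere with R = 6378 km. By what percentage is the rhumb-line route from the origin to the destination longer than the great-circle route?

4.6%

Great circle: σ = 1.8666 rad → d_gc = Rσ = 11905.0 km
Rhumb: Δφ = -1.5464, Δλ = -1.6633, Δψ = -2.1553, q = Δφ/Δψ = 0.7175 → d_rh = R√(Δφ²+q²Δλ²) = 12458.0 km
Excess = (12458.0 − 11905.0) / 11905.0 = 553.0 / 11905.0 = 4.645% ≈ 4.6%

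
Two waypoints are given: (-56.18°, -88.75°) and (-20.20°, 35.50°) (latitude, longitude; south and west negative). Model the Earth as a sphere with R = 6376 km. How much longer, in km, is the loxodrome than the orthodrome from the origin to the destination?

1134 km

Great circle: cos σ = sin φ₁ sin φ₂ + cos φ₁ cos φ₂ cos Δλ,  σ = 1.5779 rad → d_gc = 10060.7 km
Rhumb line: Δψ = +0.8306, q = Δφ/Δψ = 0.7561, d_rh = R√(Δφ²+q²Δλ²) = 11194.4 km
Excess = 11194.4 − 10060.7 = 1133.7 ≈ 1134 km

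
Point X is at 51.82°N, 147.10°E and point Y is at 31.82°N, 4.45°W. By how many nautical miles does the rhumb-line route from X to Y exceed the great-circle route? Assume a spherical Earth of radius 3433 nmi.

Great circle: cos σ = sin φ₁ sin φ₂ + cos φ₁ cos φ₂ cos Δλ,  σ = 1.6182 rad → d_gc = 5555.1 nmi
Rhumb line: Δψ = -0.4747, q = Δφ/Δψ = 0.7353, d_rh = R√(Δφ²+q²Δλ²) = 6783.4 nmi
Excess = 6783.4 − 5555.1 = 1228.3 ≈ 1228 nmi

1228 nmi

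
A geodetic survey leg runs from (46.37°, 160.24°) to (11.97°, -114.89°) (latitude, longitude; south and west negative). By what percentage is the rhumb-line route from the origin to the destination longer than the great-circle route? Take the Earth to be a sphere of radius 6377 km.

Great circle: σ = 1.3587 rad → d_gc = Rσ = 8664.7 km
Rhumb: Δφ = -0.6004, Δλ = +1.4813, Δψ = -0.7052, q = Δφ/Δψ = 0.8514 → d_rh = R√(Δφ²+q²Δλ²) = 8907.5 km
Excess = (8907.5 − 8664.7) / 8664.7 = 242.8 / 8664.7 = 2.80% ≈ 2.8%

2.8%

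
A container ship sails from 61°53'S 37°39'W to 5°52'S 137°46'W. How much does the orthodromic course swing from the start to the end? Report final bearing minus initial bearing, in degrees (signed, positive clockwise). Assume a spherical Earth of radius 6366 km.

At departure: θ₁ = atan2(sin Δλ cos φ₂, cos φ₁ sin φ₂ − sin φ₁ cos φ₂ cos Δλ) = 258.33°
At arrival: θ₂ = atan2(sin Δλ cos φ₁, −cos φ₂ sin φ₁ + sin φ₂ cos φ₁ cos Δλ) = 332.36°
Δθ = θ₂ − θ₁ = +74.0°

+74.0°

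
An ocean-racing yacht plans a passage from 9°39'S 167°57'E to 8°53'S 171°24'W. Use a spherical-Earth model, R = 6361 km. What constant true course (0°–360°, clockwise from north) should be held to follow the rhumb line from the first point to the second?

Δψ = ln[tan(π/4+φ₂/2)/tan(π/4+φ₁/2)] = +0.0136
Δλ = +0.3604 rad (taken the short way round)
course = atan2(Δλ, Δψ) = 87.85°

87.8°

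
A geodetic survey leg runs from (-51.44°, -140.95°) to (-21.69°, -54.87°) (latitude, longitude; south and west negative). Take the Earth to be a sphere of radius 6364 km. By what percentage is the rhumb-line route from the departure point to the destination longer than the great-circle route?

4.1%

Great circle: σ = 1.2360 rad → d_gc = Rσ = 7865.8 km
Rhumb: Δφ = +0.5192, Δλ = +1.5024, Δψ = +0.6624, q = Δφ/Δψ = 0.7838 → d_rh = R√(Δφ²+q²Δλ²) = 8190.4 km
Excess = (8190.4 − 7865.8) / 7865.8 = 324.6 / 7865.8 = 4.13% ≈ 4.1%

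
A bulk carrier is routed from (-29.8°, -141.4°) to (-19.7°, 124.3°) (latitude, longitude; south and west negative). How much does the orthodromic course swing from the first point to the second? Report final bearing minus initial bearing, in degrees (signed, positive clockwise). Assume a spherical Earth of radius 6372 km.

Initial bearing θ₁ = atan2(sin Δλ cos φ₂, cos φ₁ sin φ₂ − sin φ₁ cos φ₂ cos Δλ) = 250.76°
Final bearing θ₂ = (initial bearing from the destination back to the start) + 180° = 299.51°
Δθ = θ₂ − θ₁ = +48.7°

+48.7°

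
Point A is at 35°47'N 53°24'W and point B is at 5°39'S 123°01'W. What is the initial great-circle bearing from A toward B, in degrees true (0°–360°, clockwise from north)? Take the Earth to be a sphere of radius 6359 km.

253.1°

θ = atan2( sin Δλ·cos φ₂ ,  cos φ₁ sin φ₂ − sin φ₁ cos φ₂ cos Δλ )
  = atan2(-0.9328, -0.2825) = 253.15°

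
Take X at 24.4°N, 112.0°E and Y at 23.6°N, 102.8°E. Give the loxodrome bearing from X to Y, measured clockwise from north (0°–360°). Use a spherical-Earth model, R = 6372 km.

Δψ = ln[tan(π/4+φ₂/2)/tan(π/4+φ₁/2)] = -0.0153
Δλ = -0.1606 rad (taken the short way round)
course = atan2(Δλ, Δψ) = 264.56°

264.6°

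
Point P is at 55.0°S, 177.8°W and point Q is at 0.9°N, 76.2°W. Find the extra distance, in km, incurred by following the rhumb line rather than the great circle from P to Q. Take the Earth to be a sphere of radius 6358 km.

Great circle: cos σ = sin φ₁ sin φ₂ + cos φ₁ cos φ₂ cos Δλ,  σ = 1.6993 rad → d_gc = 10804.38 km
Rhumb line: Δψ = +1.1699, q = Δφ/Δψ = 0.8339, d_rh = R√(Δφ²+q²Δλ²) = 11263.86 km
Excess = 11263.86 − 10804.38 = 459.48 ≈ 459 km

459 km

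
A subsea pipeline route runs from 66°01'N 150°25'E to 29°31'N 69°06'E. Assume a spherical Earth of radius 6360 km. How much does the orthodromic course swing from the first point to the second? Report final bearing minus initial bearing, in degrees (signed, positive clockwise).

-67.6°

At departure: θ₁ = atan2(sin Δλ cos φ₂, cos φ₁ sin φ₂ − sin φ₁ cos φ₂ cos Δλ) = 275.33°
At arrival: θ₂ = atan2(sin Δλ cos φ₁, −cos φ₂ sin φ₁ + sin φ₂ cos φ₁ cos Δλ) = 207.72°
Δθ = θ₂ − θ₁ = -67.6°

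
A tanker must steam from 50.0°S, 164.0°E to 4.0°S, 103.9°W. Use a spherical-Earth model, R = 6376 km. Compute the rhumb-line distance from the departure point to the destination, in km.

Δψ = ln[tan(π/4+φ₂/2)/tan(π/4+φ₁/2)] = +0.9408;  Δφ = +0.8029 rad,  Δλ = +1.6074 rad
q = Δφ/Δψ = 0.8534
d = R·√(Δφ² + q²Δλ²) = 6376·1.58941 = 10134 km

10134 km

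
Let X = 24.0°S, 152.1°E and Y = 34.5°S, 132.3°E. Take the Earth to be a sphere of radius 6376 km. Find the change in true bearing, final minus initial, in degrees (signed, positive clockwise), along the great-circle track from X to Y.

+9.8°

Initial bearing θ₁ = atan2(sin Δλ cos φ₂, cos φ₁ sin φ₂ − sin φ₁ cos φ₂ cos Δλ) = 234.10°
Final bearing θ₂ = (initial bearing from the destination back to the start) + 180° = 243.89°
Δθ = θ₂ − θ₁ = +9.8°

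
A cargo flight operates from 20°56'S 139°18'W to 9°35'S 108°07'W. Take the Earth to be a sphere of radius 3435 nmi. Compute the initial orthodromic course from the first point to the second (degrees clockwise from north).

74.1°

N = sin Δλ·cos φ₂ = +0.5106;  D = cos φ₁ sin φ₂ − sin φ₁ cos φ₂ cos Δλ = +0.1459
initial course = atan2(N, D) = 74.05°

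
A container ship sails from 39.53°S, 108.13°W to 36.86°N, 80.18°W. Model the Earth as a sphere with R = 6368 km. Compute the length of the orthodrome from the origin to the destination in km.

8958 km

Haversine: a = sin²(Δφ/2)+cos φ₁ cos φ₂ sin²(Δλ/2) = 0.41834;  σ = 2·atan2(√a,√(1−a))
σ = 80.600° → d = Rσ = 6368·1.40673 = 8958 km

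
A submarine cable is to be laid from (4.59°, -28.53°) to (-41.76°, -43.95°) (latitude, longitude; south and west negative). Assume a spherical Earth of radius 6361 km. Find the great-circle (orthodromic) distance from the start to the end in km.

5377 km

cos σ = sin φ₁ sin φ₂ + cos φ₁ cos φ₂ cos Δλ
      = sin(4.59°)sin(-41.76°) + cos(4.59°)cos(-41.76°)cos(-15.42°) = 0.6635
σ = 48.434° → d = Rσ = 6361·0.84533 = 5377 km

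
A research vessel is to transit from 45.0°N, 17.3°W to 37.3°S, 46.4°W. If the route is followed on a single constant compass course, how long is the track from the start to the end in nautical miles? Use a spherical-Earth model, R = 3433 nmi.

5178 nmi

Δψ = ln[tan(π/4+φ₂/2)/tan(π/4+φ₁/2)] = -1.5839;  Δφ = -1.4364 rad,  Δλ = -0.5079 rad
q = Δφ/Δψ = 0.9069
d = R·√(Δφ² + q²Δλ²) = 3433·1.50844 = 5178 nmi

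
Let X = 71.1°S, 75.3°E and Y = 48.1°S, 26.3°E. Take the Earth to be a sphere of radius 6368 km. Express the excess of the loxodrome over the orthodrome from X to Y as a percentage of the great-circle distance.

2.3%

Great circle: σ = 0.5622 rad → d_gc = Rσ = 3579.9 km
Rhumb: Δφ = +0.4014, Δλ = -0.8552, Δψ = +0.8330, q = Δφ/Δψ = 0.4819 → d_rh = R√(Δφ²+q²Δλ²) = 3663.6 km
Excess = (3663.6 − 3579.9) / 3579.9 = 83.7 / 3579.9 = 2.34% ≈ 2.3%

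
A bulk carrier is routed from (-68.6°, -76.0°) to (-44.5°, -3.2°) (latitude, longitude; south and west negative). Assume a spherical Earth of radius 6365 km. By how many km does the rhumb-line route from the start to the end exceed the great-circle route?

Great circle: cos σ = sin φ₁ sin φ₂ + cos φ₁ cos φ₂ cos Δλ,  σ = 0.7531 rad → d_gc = 4793.8 km
Rhumb line: Δψ = +0.7972, q = Δφ/Δψ = 0.5276, d_rh = R√(Δφ²+q²Δλ²) = 5037.6 km
Excess = 5037.6 − 4793.8 = 243.8 ≈ 244 km

244 km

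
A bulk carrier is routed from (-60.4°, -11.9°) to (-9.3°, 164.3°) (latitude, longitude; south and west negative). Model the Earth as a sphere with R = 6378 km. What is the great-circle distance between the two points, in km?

cos σ = sin φ₁ sin φ₂ + cos φ₁ cos φ₂ cos Δλ
      = sin(-60.40°)sin(-9.30°) + cos(-60.40°)cos(-9.30°)cos(176.20°) = -0.3459
σ = 110.235° → d = Rσ = 6378·1.92396 = 12271 km

12271 km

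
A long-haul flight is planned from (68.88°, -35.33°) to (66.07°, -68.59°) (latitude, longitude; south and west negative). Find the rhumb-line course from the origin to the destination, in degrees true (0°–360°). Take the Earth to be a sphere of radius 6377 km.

Meridional parts: M(φ₁)=+1.6797, M(φ₂)=+1.5516 → ΔM = -0.1282;  Δλ = -0.5805 rad
tan C = Δλ / ΔM = +4.5286 → C = 257.55°

257.5°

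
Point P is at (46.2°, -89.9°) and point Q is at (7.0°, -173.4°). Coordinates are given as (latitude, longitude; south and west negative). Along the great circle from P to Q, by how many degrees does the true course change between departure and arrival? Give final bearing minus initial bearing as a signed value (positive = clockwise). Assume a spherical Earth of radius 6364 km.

-46.0°

Initial bearing θ₁ = atan2(sin Δλ cos φ₂, cos φ₁ sin φ₂ − sin φ₁ cos φ₂ cos Δλ) = 270.19°
Final bearing θ₂ = (initial bearing from the destination back to the start) + 180° = 224.21°
Δθ = θ₂ − θ₁ = -46.0°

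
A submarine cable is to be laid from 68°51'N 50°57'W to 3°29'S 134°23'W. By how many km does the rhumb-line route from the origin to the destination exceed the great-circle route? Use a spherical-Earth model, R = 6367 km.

Great circle: cos σ = sin φ₁ sin φ₂ + cos φ₁ cos φ₂ cos Δλ,  σ = 1.5863 rad → d_gc = 10099.8 km
Rhumb line: Δψ = -1.7391, q = Δφ/Δψ = 0.7259, d_rh = R√(Δφ²+q²Δλ²) = 10483.7 km
Excess = 10483.7 − 10099.8 = 383.9 ≈ 384 km

384 km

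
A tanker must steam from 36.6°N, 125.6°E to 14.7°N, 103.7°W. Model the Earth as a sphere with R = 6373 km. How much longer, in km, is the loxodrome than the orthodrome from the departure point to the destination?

Great circle: cos σ = sin φ₁ sin φ₂ + cos φ₁ cos φ₂ cos Δλ,  σ = 1.9338 rad → d_gc = 12324.1 km
Rhumb line: Δψ = -0.4278, q = Δφ/Δψ = 0.8934, d_rh = R√(Δφ²+q²Δλ²) = 13214.2 km
Excess = 13214.2 − 12324.1 = 890.1 ≈ 890 km

890 km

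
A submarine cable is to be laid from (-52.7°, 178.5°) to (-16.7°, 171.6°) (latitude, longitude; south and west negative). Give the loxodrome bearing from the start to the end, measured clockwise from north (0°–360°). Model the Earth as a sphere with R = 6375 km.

351.3°

Δψ = ln[tan(π/4+φ₂/2)/tan(π/4+φ₁/2)] = +0.7905
Δλ = -0.1204 rad (taken the short way round)
course = atan2(Δλ, Δψ) = 351.34°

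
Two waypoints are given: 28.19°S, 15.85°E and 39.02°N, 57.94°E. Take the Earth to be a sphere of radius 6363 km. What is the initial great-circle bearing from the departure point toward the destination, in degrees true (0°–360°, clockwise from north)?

32.2°

N = sin Δλ·cos φ₂ = +0.5208;  D = cos φ₁ sin φ₂ − sin φ₁ cos φ₂ cos Δλ = +0.8273
initial course = atan2(N, D) = 32.19°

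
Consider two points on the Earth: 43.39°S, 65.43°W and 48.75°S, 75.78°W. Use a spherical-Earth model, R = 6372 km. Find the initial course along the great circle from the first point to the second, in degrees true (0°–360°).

229.6°

θ = atan2( sin Δλ·cos φ₂ ,  cos φ₁ sin φ₂ − sin φ₁ cos φ₂ cos Δλ )
  = atan2(-0.1185, -0.1008) = 229.61°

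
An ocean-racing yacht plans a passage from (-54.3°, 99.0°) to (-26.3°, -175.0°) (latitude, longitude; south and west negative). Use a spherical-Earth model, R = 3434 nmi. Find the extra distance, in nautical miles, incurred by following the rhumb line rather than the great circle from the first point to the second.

190 nmi

Great circle: cos σ = sin φ₁ sin φ₂ + cos φ₁ cos φ₂ cos Δλ,  σ = 1.1633 rad → d_gc = 3994.8 nmi
Rhumb line: Δψ = +0.6571, q = Δφ/Δψ = 0.7437, d_rh = R√(Δφ²+q²Δλ²) = 4184.8 nmi
Excess = 4184.8 − 3994.8 = 190.0 ≈ 190 nmi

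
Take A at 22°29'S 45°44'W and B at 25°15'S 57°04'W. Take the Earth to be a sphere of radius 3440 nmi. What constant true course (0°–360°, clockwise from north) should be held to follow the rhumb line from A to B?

255.1°

Meridional parts: M(φ₁)=-0.4029, M(φ₂)=-0.4557 → ΔM = -0.0528;  Δλ = -0.1978 rad
tan C = Δλ / ΔM = +3.7456 → C = 255.05°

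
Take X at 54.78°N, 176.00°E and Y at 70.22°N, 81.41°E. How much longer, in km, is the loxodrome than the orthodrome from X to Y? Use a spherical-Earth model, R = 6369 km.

Great circle: cos σ = sin φ₁ sin φ₂ + cos φ₁ cos φ₂ cos Δλ,  σ = 0.7180 rad → d_gc = 4572.9 km
Rhumb line: Δψ = +0.5991, q = Δφ/Δψ = 0.4498, d_rh = R√(Δφ²+q²Δλ²) = 5031.0 km
Excess = 5031.0 − 4572.9 = 458.1 ≈ 458 km

458 km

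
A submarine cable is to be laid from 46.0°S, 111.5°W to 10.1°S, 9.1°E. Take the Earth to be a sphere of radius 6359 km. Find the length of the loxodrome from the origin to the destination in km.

Rhumb course C = atan2(Δλ, Δψ) with Δψ = ln[tan(π/4+φ₂/2)/tan(π/4+φ₁/2)] = +0.7291, Δλ = +2.1049 → C = 70.90°
d = R·|Δφ| / |cos C| = 6359·0.62657 / 0.32730 = 12174 km

12174 km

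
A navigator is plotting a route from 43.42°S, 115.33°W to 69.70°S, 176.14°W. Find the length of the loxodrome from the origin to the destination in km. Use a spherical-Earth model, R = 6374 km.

Δψ = ln[tan(π/4+φ₂/2)/tan(π/4+φ₁/2)] = -0.8773;  Δφ = -0.4587 rad,  Δλ = -1.0613 rad
q = Δφ/Δψ = 0.5228
d = R·√(Δφ² + q²Δλ²) = 6374·0.71991 = 4589 km

4589 km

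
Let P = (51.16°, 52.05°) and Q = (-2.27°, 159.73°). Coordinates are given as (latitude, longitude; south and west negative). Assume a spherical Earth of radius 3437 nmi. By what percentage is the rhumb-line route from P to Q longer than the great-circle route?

Great circle: σ = 1.7938 rad → d_gc = Rσ = 6165.3 nmi
Rhumb: Δφ = -0.9325, Δλ = +1.8794, Δψ = -1.0822, q = Δφ/Δψ = 0.8617 → d_rh = R√(Δφ²+q²Δλ²) = 6422.9 nmi
Excess = (6422.9 − 6165.3) / 6165.3 = 257.6 / 6165.3 = 4.18% ≈ 4.2%

4.2%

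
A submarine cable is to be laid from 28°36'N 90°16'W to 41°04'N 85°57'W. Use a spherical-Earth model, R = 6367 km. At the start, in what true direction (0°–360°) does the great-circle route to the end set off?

N = sin Δλ·cos φ₂ = +0.0567;  D = cos φ₁ sin φ₂ − sin φ₁ cos φ₂ cos Δλ = +0.2169
initial course = atan2(N, D) = 14.66°

14.7°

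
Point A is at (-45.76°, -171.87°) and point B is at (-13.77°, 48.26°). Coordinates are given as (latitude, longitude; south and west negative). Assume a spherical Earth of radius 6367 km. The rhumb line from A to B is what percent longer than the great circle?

Great circle: σ = 1.9258 rad → d_gc = Rσ = 12261.4 km
Rhumb: Δφ = +0.5583, Δλ = -2.4412, Δψ = +0.6576, q = Δφ/Δψ = 0.8491 → d_rh = R√(Δφ²+q²Δλ²) = 13667.6 km
Excess = (13667.6 − 12261.4) / 12261.4 = 1406.2 / 12261.4 = 11.47% ≈ 11.5%

11.5%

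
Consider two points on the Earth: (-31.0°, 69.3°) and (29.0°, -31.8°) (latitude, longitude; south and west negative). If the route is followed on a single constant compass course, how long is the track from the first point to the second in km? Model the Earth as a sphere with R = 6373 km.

Δψ = ln[tan(π/4+φ₂/2)/tan(π/4+φ₁/2)] = +1.0988;  Δφ = +1.0472 rad,  Δλ = -1.7645 rad
q = Δφ/Δψ = 0.9530
d = R·√(Δφ² + q²Δλ²) = 6373·1.98104 = 12625 km

12625 km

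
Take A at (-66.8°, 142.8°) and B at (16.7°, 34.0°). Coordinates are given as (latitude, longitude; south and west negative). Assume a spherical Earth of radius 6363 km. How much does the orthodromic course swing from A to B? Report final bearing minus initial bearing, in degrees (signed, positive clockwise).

Initial bearing θ₁ = atan2(sin Δλ cos φ₂, cos φ₁ sin φ₂ − sin φ₁ cos φ₂ cos Δλ) = 259.35°
Final bearing θ₂ = (initial bearing from the destination back to the start) + 180° = 336.16°
Δθ = θ₂ − θ₁ = +76.8°

+76.8°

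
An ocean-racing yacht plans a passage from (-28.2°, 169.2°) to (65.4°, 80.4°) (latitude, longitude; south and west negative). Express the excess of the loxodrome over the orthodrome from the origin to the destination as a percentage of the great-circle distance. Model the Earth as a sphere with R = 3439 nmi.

Great circle: σ = 2.0064 rad → d_gc = Rσ = 6900.1 nmi
Rhumb: Δφ = +1.6336, Δλ = -1.5499, Δψ = +2.0364, q = Δφ/Δψ = 0.8022 → d_rh = R√(Δφ²+q²Δλ²) = 7060.0 nmi
Excess = (7060.0 − 6900.1) / 6900.1 = 159.9 / 6900.1 = 2.32% ≈ 2.3%

2.3%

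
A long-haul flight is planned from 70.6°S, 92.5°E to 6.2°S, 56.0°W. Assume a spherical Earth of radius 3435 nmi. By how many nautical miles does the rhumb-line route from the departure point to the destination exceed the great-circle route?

1148 nmi

Great circle: cos σ = sin φ₁ sin φ₂ + cos φ₁ cos φ₂ cos Δλ,  σ = 1.7515 rad → d_gc = 6016.3 nmi
Rhumb line: Δψ = +1.6581, q = Δφ/Δψ = 0.6779, d_rh = R√(Δφ²+q²Δλ²) = 7164.5 nmi
Excess = 7164.5 − 6016.3 = 1148.2 ≈ 1148 nmi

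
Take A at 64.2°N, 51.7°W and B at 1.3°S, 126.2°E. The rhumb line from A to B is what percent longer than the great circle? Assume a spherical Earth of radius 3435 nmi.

Great circle: σ = 2.0435 rad → d_gc = Rσ = 7019.3 nmi
Rhumb: Δφ = -1.1432, Δλ = +3.1049, Δψ = -1.4966, q = Δφ/Δψ = 0.7639 → d_rh = R√(Δφ²+q²Δλ²) = 9044.0 nmi
Excess = (9044.0 − 7019.3) / 7019.3 = 2024.7 / 7019.3 = 28.84% ≈ 28.8%

28.8%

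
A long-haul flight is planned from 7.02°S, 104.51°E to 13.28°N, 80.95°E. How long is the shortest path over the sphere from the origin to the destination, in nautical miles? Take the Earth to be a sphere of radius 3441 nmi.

Haversine: a = sin²(Δφ/2)+cos φ₁ cos φ₂ sin²(Δλ/2) = 0.07132;  σ = 2·atan2(√a,√(1−a))
σ = 30.978° → d = Rσ = 3441·0.54066 = 1860 nmi

1860 nmi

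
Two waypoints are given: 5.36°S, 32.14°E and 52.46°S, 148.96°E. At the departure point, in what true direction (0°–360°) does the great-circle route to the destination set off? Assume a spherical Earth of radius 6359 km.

θ = atan2( sin Δλ·cos φ₂ ,  cos φ₁ sin φ₂ − sin φ₁ cos φ₂ cos Δλ )
  = atan2(+0.5438, -0.8151) = 146.29°

146.3°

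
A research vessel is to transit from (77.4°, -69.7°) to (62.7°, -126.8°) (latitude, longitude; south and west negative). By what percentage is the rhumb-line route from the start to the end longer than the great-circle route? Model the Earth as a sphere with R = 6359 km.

Great circle: σ = 0.3987 rad → d_gc = Rσ = 2535.4 km
Rhumb: Δφ = -0.2566, Δλ = -0.9966, Δψ = -0.7883, q = Δφ/Δψ = 0.3255 → d_rh = R√(Δφ²+q²Δλ²) = 2629.8 km
Excess = (2629.8 − 2535.4) / 2535.4 = 94.4 / 2535.4 = 3.72% ≈ 3.7%

3.7%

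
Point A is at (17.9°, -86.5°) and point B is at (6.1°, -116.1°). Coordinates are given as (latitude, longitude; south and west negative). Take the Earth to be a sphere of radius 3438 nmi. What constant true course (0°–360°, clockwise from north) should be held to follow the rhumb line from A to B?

247.8°

Δψ = ln[tan(π/4+φ₂/2)/tan(π/4+φ₁/2)] = -0.2110
Δλ = -0.5166 rad (taken the short way round)
course = atan2(Δλ, Δψ) = 247.79°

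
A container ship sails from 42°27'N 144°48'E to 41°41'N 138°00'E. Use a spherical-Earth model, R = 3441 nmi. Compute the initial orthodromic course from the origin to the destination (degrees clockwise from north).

263.7°

θ = atan2( sin Δλ·cos φ₂ ,  cos φ₁ sin φ₂ − sin φ₁ cos φ₂ cos Δλ )
  = atan2(-0.0884, -0.0098) = 263.65°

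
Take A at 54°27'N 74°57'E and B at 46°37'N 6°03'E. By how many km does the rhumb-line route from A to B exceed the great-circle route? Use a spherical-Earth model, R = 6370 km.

186 km

Great circle: cos σ = sin φ₁ sin φ₂ + cos φ₁ cos φ₂ cos Δλ,  σ = 0.7450 rad → d_gc = 4745.7 km
Rhumb line: Δψ = -0.2158, q = Δφ/Δψ = 0.6337, d_rh = R√(Δφ²+q²Δλ²) = 4931.5 km
Excess = 4931.5 − 4745.7 = 185.8 ≈ 186 km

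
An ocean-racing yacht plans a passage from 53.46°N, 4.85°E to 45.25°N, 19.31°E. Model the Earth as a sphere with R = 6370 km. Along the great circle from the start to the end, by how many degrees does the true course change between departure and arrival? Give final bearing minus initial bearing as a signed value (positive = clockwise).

+11.0°

At departure: θ₁ = atan2(sin Δλ cos φ₂, cos φ₁ sin φ₂ − sin φ₁ cos φ₂ cos Δλ) = 125.39°
At arrival: θ₂ = atan2(sin Δλ cos φ₁, −cos φ₂ sin φ₁ + sin φ₂ cos φ₁ cos Δλ) = 136.41°
Δθ = θ₂ − θ₁ = +11.0°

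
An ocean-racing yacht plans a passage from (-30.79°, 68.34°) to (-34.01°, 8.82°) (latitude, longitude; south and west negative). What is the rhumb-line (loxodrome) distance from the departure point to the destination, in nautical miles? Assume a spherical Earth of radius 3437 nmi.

Rhumb course C = atan2(Δλ, Δψ) with Δψ = ln[tan(π/4+φ₂/2)/tan(π/4+φ₁/2)] = -0.0666, Δλ = -1.0388 → C = 266.33°
d = R·|Δφ| / |cos C| = 3437·0.05620 / 0.06396 = 3020 nmi

3020 nmi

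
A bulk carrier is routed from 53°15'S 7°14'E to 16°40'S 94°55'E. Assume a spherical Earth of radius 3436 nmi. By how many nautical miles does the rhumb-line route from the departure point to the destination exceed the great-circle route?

185 nmi

Great circle: cos σ = sin φ₁ sin φ₂ + cos φ₁ cos φ₂ cos Δλ,  σ = 1.3150 rad → d_gc = 4518.5 nmi
Rhumb line: Δψ = +0.8070, q = Δφ/Δψ = 0.7912, d_rh = R√(Δφ²+q²Δλ²) = 4703.3 nmi
Excess = 4703.3 − 4518.5 = 184.8 ≈ 185 nmi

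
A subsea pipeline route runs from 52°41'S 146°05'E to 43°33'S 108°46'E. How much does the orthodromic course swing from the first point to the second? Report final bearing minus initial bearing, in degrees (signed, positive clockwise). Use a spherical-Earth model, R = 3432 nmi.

+28.3°

At departure: θ₁ = atan2(sin Δλ cos φ₂, cos φ₁ sin φ₂ − sin φ₁ cos φ₂ cos Δλ) = 275.30°
At arrival: θ₂ = atan2(sin Δλ cos φ₁, −cos φ₂ sin φ₁ + sin φ₂ cos φ₁ cos Δλ) = 303.61°
Δθ = θ₂ − θ₁ = +28.3°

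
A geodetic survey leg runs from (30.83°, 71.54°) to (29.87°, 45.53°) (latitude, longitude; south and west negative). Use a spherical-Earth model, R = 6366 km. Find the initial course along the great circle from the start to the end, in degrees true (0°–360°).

274.2°

θ = atan2( sin Δλ·cos φ₂ ,  cos φ₁ sin φ₂ − sin φ₁ cos φ₂ cos Δλ )
  = atan2(-0.3803, +0.0283) = 274.25°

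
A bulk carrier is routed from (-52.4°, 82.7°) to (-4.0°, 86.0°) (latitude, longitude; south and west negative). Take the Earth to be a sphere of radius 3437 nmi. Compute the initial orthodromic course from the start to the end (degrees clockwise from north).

4.4°

θ = atan2( sin Δλ·cos φ₂ ,  cos φ₁ sin φ₂ − sin φ₁ cos φ₂ cos Δλ )
  = atan2(+0.0574, +0.7465) = 4.40°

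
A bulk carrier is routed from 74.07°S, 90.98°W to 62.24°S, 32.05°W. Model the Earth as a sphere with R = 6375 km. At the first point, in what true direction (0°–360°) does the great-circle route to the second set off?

θ = atan2( sin Δλ·cos φ₂ ,  cos φ₁ sin φ₂ − sin φ₁ cos φ₂ cos Δλ )
  = atan2(+0.3989, -0.0117) = 91.68°

91.7°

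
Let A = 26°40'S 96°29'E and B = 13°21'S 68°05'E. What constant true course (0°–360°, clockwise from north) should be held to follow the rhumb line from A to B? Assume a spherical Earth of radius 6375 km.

296.6°

Meridional parts: M(φ₁)=-0.4832, M(φ₂)=-0.2351 → ΔM = +0.2481;  Δλ = -0.4957 rad
tan C = Δλ / ΔM = -1.9982 → C = 296.59°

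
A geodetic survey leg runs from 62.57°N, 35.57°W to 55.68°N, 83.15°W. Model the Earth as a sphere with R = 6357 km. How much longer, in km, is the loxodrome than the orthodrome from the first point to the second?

60 km

Great circle: cos σ = sin φ₁ sin φ₂ + cos φ₁ cos φ₂ cos Δλ,  σ = 0.4317 rad → d_gc = 2744.4 km
Rhumb line: Δψ = -0.2353, q = Δφ/Δψ = 0.5111, d_rh = R√(Δφ²+q²Δλ²) = 2804.4 km
Excess = 2804.4 − 2744.4 = 60.0 ≈ 60 km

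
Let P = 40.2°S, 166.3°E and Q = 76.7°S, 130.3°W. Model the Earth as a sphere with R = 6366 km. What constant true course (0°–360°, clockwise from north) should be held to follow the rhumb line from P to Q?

141.3°

Meridional parts: M(φ₁)=-0.7675, M(φ₂)=-2.1491 → ΔM = -1.3816;  Δλ = +1.1065 rad
tan C = Δλ / ΔM = -0.8009 → C = 141.31°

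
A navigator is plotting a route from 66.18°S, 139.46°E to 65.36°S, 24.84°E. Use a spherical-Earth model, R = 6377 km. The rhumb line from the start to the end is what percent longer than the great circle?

Great circle: σ = 0.7054 rad → d_gc = Rσ = 4498.1 km
Rhumb: Δφ = +0.0143, Δλ = -2.0005, Δψ = +0.0349, q = Δφ/Δψ = 0.4104 → d_rh = R√(Δφ²+q²Δλ²) = 5235.9 km
Excess = (5235.9 − 4498.1) / 4498.1 = 737.8 / 4498.1 = 16.40% ≈ 16.4%

16.4%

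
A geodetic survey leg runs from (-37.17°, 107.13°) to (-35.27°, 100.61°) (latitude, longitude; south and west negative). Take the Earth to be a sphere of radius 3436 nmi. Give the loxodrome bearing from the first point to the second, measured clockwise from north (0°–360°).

289.9°

Δψ = ln[tan(π/4+φ₂/2)/tan(π/4+φ₁/2)] = +0.0411
Δλ = -0.1138 rad (taken the short way round)
course = atan2(Δλ, Δψ) = 289.86°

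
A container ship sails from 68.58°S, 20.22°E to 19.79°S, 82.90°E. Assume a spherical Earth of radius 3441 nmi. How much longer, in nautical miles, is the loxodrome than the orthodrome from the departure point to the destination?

104 nmi

Great circle: cos σ = sin φ₁ sin φ₂ + cos φ₁ cos φ₂ cos Δλ,  σ = 1.0782 rad → d_gc = 3710.1 nmi
Rhumb line: Δψ = +1.3128, q = Δφ/Δψ = 0.6486, d_rh = R√(Δφ²+q²Δλ²) = 3814.2 nmi
Excess = 3814.2 − 3710.1 = 104.1 ≈ 104 nmi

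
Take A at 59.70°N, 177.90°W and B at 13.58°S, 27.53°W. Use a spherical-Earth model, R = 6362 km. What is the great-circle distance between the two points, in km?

cos σ = sin φ₁ sin φ₂ + cos φ₁ cos φ₂ cos Δλ
      = sin(59.70°)sin(-13.58°) + cos(59.70°)cos(-13.58°)cos(150.37°) = -0.6290
σ = 128.978° → d = Rσ = 6362·2.25109 = 14321 km

14321 km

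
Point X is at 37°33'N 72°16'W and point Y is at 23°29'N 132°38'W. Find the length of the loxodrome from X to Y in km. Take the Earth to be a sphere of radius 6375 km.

5970 km

Δψ = ln[tan(π/4+φ₂/2)/tan(π/4+φ₁/2)] = -0.2862;  Δφ = -0.2455 rad,  Δλ = -1.0536 rad
q = Δφ/Δψ = 0.8578
d = R·√(Δφ² + q²Δλ²) = 6375·0.93653 = 5970 km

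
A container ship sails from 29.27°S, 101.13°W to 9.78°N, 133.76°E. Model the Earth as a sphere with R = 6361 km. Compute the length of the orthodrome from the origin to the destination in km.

cos σ = sin φ₁ sin φ₂ + cos φ₁ cos φ₂ cos Δλ
      = sin(-29.27°)sin(9.78°) + cos(-29.27°)cos(9.78°)cos(-125.11°) = -0.5775
σ = 125.273° → d = Rσ = 6361·2.18643 = 13908 km

13908 km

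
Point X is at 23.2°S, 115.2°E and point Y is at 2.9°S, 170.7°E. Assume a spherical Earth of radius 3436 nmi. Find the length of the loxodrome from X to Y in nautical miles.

3446 nmi

Rhumb course C = atan2(Δλ, Δψ) with Δψ = ln[tan(π/4+φ₂/2)/tan(π/4+φ₁/2)] = +0.3658, Δλ = +0.9687 → C = 69.31°
d = R·|Δφ| / |cos C| = 3436·0.35430 / 0.35330 = 3446 nmi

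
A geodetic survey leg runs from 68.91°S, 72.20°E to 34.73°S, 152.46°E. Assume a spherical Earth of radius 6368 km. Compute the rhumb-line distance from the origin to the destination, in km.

Rhumb course C = atan2(Δλ, Δψ) with Δψ = ln[tan(π/4+φ₂/2)/tan(π/4+φ₁/2)] = +1.0341, Δλ = +1.4008 → C = 53.56°
d = R·|Δφ| / |cos C| = 6368·0.59655 / 0.59392 = 6396 km

6396 km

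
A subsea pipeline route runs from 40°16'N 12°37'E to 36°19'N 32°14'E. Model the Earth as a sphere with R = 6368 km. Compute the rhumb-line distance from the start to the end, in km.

1766 km

Rhumb course C = atan2(Δλ, Δψ) with Δψ = ln[tan(π/4+φ₂/2)/tan(π/4+φ₁/2)] = -0.0879, Δλ = +0.3424 → C = 104.40°
d = R·|Δφ| / |cos C| = 6368·0.06894 / 0.24861 = 1766 km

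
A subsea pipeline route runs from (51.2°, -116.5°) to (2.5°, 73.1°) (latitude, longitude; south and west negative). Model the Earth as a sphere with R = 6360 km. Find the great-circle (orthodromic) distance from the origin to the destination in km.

cos σ = sin φ₁ sin φ₂ + cos φ₁ cos φ₂ cos Δλ
      = sin(51.20°)sin(2.50°) + cos(51.20°)cos(2.50°)cos(-170.40°) = -0.5832
σ = 125.679° → d = Rσ = 6360·2.19352 = 13951 km

13951 km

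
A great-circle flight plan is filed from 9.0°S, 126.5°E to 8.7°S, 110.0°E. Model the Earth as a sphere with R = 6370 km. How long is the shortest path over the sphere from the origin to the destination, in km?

cos σ = sin φ₁ sin φ₂ + cos φ₁ cos φ₂ cos Δλ
      = sin(-9.00°)sin(-8.70°) + cos(-9.00°)cos(-8.70°)cos(-16.50°) = 0.9598
σ = 16.305° → d = Rσ = 6370·0.28458 = 1813 km

1813 km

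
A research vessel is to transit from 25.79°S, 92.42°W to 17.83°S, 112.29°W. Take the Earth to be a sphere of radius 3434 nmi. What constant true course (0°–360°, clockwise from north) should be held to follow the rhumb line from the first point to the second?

Meridional parts: M(φ₁)=-0.4661, M(φ₂)=-0.3163 → ΔM = +0.1498;  Δλ = -0.3468 rad
tan C = Δλ / ΔM = -2.3151 → C = 293.36°

293.4°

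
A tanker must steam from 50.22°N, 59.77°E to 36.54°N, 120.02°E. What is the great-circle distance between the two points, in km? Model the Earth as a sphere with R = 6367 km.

4951 km

cos σ = sin φ₁ sin φ₂ + cos φ₁ cos φ₂ cos Δλ
      = sin(50.22°)sin(36.54°) + cos(50.22°)cos(36.54°)cos(60.25°) = 0.7126
σ = 44.549° → d = Rσ = 6367·0.77753 = 4951 km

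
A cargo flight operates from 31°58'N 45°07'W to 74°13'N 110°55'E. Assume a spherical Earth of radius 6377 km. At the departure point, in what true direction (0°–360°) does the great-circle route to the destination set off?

6.6°

N = sin Δλ·cos φ₂ = +0.1105;  D = cos φ₁ sin φ₂ − sin φ₁ cos φ₂ cos Δλ = +0.9480
initial course = atan2(N, D) = 6.65°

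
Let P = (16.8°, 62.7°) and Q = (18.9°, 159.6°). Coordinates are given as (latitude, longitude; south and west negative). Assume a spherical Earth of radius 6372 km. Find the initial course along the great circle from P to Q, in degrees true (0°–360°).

69.9°

N = sin Δλ·cos φ₂ = +0.9392;  D = cos φ₁ sin φ₂ − sin φ₁ cos φ₂ cos Δλ = +0.3429
initial course = atan2(N, D) = 69.94°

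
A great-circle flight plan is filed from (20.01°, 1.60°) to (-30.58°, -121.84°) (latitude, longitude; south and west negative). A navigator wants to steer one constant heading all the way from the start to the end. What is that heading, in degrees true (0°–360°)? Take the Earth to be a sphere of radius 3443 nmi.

Δψ = ln[tan(π/4+φ₂/2)/tan(π/4+φ₁/2)] = -0.9176
Δλ = -2.1544 rad (taken the short way round)
course = atan2(Δλ, Δψ) = 246.93°

246.9°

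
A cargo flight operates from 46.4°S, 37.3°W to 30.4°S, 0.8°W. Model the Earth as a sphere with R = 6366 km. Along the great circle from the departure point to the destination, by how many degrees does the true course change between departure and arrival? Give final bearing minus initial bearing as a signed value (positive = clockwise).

-23.4°

At departure: θ₁ = atan2(sin Δλ cos φ₂, cos φ₁ sin φ₂ − sin φ₁ cos φ₂ cos Δλ) = 73.38°
At arrival: θ₂ = atan2(sin Δλ cos φ₁, −cos φ₂ sin φ₁ + sin φ₂ cos φ₁ cos Δλ) = 50.01°
Δθ = θ₂ − θ₁ = -23.4°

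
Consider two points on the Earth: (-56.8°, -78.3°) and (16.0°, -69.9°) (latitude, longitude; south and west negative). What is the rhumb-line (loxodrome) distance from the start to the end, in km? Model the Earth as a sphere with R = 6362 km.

Δψ = ln[tan(π/4+φ₂/2)/tan(π/4+φ₁/2)] = +1.4932;  Δφ = +1.2706 rad,  Δλ = +0.1466 rad
q = Δφ/Δψ = 0.8509
d = R·√(Δφ² + q²Δλ²) = 6362·1.27671 = 8122 km

8122 km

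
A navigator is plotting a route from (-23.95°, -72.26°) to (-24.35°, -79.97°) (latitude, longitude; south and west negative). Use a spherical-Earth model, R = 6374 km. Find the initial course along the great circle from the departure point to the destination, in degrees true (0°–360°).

265.2°

θ = atan2( sin Δλ·cos φ₂ ,  cos φ₁ sin φ₂ − sin φ₁ cos φ₂ cos Δλ )
  = atan2(-0.1222, -0.0103) = 265.17°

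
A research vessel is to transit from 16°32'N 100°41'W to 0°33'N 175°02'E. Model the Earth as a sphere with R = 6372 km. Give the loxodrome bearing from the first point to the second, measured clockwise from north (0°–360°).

259.1°

Meridional parts: M(φ₁)=+0.2927, M(φ₂)=+0.0096 → ΔM = -0.2831;  Δλ = -1.4710 rad
tan C = Δλ / ΔM = +5.1970 → C = 259.11°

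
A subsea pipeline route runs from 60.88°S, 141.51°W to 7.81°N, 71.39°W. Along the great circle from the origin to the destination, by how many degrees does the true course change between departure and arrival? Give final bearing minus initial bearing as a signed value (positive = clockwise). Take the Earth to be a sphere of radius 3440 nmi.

At departure: θ₁ = atan2(sin Δλ cos φ₂, cos φ₁ sin φ₂ − sin φ₁ cos φ₂ cos Δλ) = 68.85°
At arrival: θ₂ = atan2(sin Δλ cos φ₁, −cos φ₂ sin φ₁ + sin φ₂ cos φ₁ cos Δλ) = 27.27°
Δθ = θ₂ − θ₁ = -41.6°

-41.6°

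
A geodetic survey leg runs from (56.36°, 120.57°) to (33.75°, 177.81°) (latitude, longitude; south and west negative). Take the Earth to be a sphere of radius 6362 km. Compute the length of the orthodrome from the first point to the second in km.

Haversine: a = sin²(Δφ/2)+cos φ₁ cos φ₂ sin²(Δλ/2) = 0.14411;  σ = 2·atan2(√a,√(1−a))
σ = 44.620° → d = Rσ = 6362·0.77877 = 4955 km

4955 km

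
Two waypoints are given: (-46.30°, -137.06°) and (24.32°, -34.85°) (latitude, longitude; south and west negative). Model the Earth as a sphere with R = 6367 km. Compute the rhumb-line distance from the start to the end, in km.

12995 km

Rhumb course C = atan2(Δλ, Δψ) with Δψ = ln[tan(π/4+φ₂/2)/tan(π/4+φ₁/2)] = +1.3516, Δλ = +1.7839 → C = 52.85°
d = R·|Δφ| / |cos C| = 6367·1.23255 / 0.60392 = 12995 km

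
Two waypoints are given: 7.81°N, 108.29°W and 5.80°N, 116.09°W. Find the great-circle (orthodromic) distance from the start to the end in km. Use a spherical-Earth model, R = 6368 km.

889 km

cos σ = sin φ₁ sin φ₂ + cos φ₁ cos φ₂ cos Δλ
      = sin(7.81°)sin(5.80°) + cos(7.81°)cos(5.80°)cos(-7.80°) = 0.9903
σ = 8.001° → d = Rσ = 6368·0.13965 = 889 km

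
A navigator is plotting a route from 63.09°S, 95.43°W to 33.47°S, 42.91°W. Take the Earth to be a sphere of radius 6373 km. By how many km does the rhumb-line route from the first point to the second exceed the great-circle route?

102 km

Great circle: cos σ = sin φ₁ sin φ₂ + cos φ₁ cos φ₂ cos Δλ,  σ = 0.7648 rad → d_gc = 4874.2 km
Rhumb line: Δψ = +0.8097, q = Δφ/Δψ = 0.6385, d_rh = R√(Δφ²+q²Δλ²) = 4976.5 km
Excess = 4976.5 − 4874.2 = 102.3 ≈ 102 km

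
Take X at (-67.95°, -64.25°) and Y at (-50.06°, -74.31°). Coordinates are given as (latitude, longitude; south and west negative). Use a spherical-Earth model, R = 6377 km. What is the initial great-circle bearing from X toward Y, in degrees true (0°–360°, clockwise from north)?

N = sin Δλ·cos φ₂ = -0.1121;  D = cos φ₁ sin φ₂ − sin φ₁ cos φ₂ cos Δλ = +0.2980
initial course = atan2(N, D) = 339.38°

339.4°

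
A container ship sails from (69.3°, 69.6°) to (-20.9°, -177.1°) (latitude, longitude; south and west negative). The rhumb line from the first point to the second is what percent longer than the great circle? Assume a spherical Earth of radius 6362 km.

5.9%

Great circle: σ = 2.0537 rad → d_gc = Rσ = 13065.4 km
Rhumb: Δφ = -1.5743, Δλ = +1.9775, Δψ = -2.0734, q = Δφ/Δψ = 0.7593 → d_rh = R√(Δφ²+q²Δλ²) = 13840.3 km
Excess = (13840.3 − 13065.4) / 13065.4 = 774.9 / 13065.4 = 5.93% ≈ 5.9%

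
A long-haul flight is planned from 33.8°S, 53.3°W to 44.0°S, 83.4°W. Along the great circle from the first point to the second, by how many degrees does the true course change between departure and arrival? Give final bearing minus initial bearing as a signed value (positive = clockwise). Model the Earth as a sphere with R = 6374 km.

Initial bearing θ₁ = atan2(sin Δλ cos φ₂, cos φ₁ sin φ₂ − sin φ₁ cos φ₂ cos Δλ) = 237.36°
Final bearing θ₂ = (initial bearing from the destination back to the start) + 180° = 256.61°
Δθ = θ₂ − θ₁ = +19.2°

+19.2°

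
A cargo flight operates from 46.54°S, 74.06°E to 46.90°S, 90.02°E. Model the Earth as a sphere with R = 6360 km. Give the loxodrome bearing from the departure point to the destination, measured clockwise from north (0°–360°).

91.9°

Δψ = ln[tan(π/4+φ₂/2)/tan(π/4+φ₁/2)] = -0.0092
Δλ = +0.2786 rad (taken the short way round)
course = atan2(Δλ, Δψ) = 91.88°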